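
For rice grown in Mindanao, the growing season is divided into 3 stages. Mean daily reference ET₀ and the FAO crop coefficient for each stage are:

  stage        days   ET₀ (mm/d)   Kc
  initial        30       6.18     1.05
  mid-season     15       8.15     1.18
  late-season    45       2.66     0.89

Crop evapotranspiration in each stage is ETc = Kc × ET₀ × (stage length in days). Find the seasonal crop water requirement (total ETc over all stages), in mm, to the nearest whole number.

445 mm

initial: 1.05 × 6.18 × 30 = 194.67 mm
mid-season: 1.18 × 8.15 × 15 = 144.26 mm
late-season: 0.89 × 2.66 × 45 = 106.53 mm
Seasonal total = 445.46 mm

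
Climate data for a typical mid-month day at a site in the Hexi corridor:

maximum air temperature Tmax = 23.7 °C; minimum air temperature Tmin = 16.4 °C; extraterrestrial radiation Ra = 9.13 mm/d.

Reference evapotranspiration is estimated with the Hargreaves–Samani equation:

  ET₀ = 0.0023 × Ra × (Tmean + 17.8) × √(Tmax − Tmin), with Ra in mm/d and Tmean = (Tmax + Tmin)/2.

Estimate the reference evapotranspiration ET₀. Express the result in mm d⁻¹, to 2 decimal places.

2.15 mm d⁻¹

Tmean = (23.7 + 16.4)/2 = 20.05 °C
ET₀ = 0.0023 × 9.13 × (20.05 + 17.8) × √7.3 = 0.0023 × 9.13 × 37.85 × 2.7019 = 2.1475 mm/d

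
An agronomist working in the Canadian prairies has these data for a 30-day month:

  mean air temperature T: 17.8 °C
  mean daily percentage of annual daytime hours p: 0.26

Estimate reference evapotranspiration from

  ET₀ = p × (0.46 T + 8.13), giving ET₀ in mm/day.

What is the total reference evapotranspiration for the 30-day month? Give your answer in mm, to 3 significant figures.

127 mm

ET₀ = 0.26 × (0.46 × 17.8 + 8.13) = 0.26 × 16.318 = 4.2427 mm/d
Monthly total = 4.2427 × 30 = 127.281 mm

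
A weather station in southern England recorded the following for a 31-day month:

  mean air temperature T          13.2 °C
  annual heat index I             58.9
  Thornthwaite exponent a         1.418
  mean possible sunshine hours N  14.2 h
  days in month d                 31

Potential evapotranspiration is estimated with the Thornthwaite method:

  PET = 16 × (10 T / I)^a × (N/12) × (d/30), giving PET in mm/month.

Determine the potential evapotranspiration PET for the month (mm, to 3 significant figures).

10T/I = 10 × 13.2 / 58.9 = 2.2411
(10T/I)^a = 2.2411^1.418 = 3.1402
Uncorrected PET = 16 × 3.1402 = 50.243 mm
Correction = (N/12)(d/30) = (14.2/12)(31/30) = 1.2228
PET = 50.243 × 1.2228 = 61.437 mm/month

61.4 mm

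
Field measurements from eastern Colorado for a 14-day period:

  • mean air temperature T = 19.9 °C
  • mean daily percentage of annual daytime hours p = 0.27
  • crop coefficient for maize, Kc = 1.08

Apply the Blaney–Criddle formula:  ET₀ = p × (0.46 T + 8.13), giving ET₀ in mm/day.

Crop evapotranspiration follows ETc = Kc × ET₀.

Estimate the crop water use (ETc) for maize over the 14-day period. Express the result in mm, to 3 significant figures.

ET₀ = 0.27 × (0.46 × 19.9 + 8.13) = 0.27 × 17.284 = 4.6667 mm/d
ETc = Kc × ET₀ = 1.08 × 4.6667 = 5.0400 mm/d
Over 14 days: 5.0400 × 14 = 70.560 mm

70.6 mm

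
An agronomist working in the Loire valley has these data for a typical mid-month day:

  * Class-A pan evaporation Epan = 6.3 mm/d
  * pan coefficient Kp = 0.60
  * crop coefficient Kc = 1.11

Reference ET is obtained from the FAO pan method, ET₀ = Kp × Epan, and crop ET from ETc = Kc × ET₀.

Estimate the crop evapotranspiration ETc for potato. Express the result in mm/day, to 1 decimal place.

4.2 mm/day

ET₀ = 0.60 × 6.3 = 3.7800 mm/d
ETc = Kc × ET₀ = 1.11 × 3.7800 = 4.1958 mm/d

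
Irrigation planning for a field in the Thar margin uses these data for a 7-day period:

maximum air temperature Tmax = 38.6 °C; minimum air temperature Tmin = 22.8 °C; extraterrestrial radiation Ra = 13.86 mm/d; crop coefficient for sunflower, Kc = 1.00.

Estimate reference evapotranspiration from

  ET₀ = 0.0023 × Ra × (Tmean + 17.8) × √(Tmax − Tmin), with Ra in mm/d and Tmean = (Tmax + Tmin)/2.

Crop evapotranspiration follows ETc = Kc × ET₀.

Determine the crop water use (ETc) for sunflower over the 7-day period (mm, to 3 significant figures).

Tmean = (38.6 + 22.8)/2 = 30.70 °C
ET₀ = 0.0023 × 13.86 × (30.70 + 17.8) × √15.8 = 0.0023 × 13.86 × 48.50 × 3.9749 = 6.1455 mm/d
ETc = Kc × ET₀ = 1.00 × 6.1455 = 6.1455 mm/d
Over 7 days: 6.1455 × 7 = 43.019 mm

43.0 mm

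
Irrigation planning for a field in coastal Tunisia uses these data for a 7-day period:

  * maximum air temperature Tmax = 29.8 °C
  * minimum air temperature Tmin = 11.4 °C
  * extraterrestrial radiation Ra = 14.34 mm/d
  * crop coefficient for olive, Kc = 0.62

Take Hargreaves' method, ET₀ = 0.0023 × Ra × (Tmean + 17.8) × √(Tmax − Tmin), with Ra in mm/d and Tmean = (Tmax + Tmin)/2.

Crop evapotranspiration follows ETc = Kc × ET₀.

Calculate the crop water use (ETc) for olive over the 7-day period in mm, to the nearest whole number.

Tmean = (29.8 + 11.4)/2 = 20.60 °C
ET₀ = 0.0023 × 14.34 × (20.60 + 17.8) × √18.4 = 0.0023 × 14.34 × 38.40 × 4.2895 = 5.4327 mm/d
ETc = Kc × ET₀ = 0.62 × 5.4327 = 3.3683 mm/d
Over 7 days: 3.3683 × 7 = 23.578 mm

24 mm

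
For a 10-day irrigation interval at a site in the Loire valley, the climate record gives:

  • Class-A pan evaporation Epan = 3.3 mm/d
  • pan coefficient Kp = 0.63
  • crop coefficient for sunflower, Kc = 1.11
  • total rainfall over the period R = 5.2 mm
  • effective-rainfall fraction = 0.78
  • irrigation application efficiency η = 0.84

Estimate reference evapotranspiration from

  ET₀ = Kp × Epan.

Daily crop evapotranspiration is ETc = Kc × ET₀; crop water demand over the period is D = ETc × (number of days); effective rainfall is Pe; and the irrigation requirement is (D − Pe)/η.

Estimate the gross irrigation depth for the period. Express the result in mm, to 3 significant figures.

22.6 mm

ET₀ = 0.63 × 3.3 = 2.0790 mm/d
ETc = Kc × ET₀ = 1.11 × 2.0790 = 2.3077 mm/d
Crop demand D = ETc × 10 d = 2.3077 × 10 = 23.077 mm
Pe = 0.78 × 5.2 = 4.056 mm
D − Pe = 23.077 − 4.056 = 19.021 mm
Gross irrigation = 19.021 / 0.84 = 22.644 mm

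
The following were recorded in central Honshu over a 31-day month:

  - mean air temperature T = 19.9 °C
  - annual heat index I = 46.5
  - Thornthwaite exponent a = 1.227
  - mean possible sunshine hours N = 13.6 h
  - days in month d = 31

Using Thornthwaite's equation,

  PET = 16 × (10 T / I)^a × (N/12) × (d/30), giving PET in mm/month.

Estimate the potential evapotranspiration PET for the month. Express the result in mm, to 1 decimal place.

10T/I = 10 × 19.9 / 46.5 = 4.2796
(10T/I)^a = 4.2796^1.227 = 5.9529
Uncorrected PET = 16 × 5.9529 = 95.246 mm
Correction = (N/12)(d/30) = (13.6/12)(31/30) = 1.1711
PET = 95.246 × 1.1711 = 111.543 mm/month

111.5 mm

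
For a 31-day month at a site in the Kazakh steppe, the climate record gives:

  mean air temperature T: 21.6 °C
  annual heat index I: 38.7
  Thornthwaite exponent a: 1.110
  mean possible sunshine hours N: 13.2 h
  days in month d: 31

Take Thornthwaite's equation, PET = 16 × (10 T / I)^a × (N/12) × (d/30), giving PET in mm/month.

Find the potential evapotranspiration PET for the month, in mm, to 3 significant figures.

123 mm

10T/I = 10 × 21.6 / 38.7 = 5.5814
(10T/I)^a = 5.5814^1.110 = 6.7435
Uncorrected PET = 16 × 6.7435 = 107.896 mm
Correction = (N/12)(d/30) = (13.2/12)(31/30) = 1.1367
PET = 107.896 × 1.1367 = 122.645 mm/month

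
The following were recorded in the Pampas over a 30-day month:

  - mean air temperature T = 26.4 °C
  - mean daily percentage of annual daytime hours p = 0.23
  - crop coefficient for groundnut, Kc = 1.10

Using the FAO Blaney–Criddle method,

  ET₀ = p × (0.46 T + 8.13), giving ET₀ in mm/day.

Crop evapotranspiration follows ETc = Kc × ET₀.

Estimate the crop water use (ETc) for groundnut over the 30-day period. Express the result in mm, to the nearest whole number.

154 mm

ET₀ = 0.23 × (0.46 × 26.4 + 8.13) = 0.23 × 20.274 = 4.6630 mm/d
ETc = Kc × ET₀ = 1.10 × 4.6630 = 5.1293 mm/d
Over 30 days: 5.1293 × 30 = 153.879 mm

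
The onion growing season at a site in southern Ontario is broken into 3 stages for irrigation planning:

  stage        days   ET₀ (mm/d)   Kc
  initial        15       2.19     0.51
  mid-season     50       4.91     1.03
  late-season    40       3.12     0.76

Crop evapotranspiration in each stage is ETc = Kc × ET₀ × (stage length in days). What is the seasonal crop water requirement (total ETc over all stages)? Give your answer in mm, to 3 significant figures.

initial: 0.51 × 2.19 × 15 = 16.75 mm
mid-season: 1.03 × 4.91 × 50 = 252.87 mm
late-season: 0.76 × 3.12 × 40 = 94.85 mm
Seasonal total = 364.47 mm

364 mm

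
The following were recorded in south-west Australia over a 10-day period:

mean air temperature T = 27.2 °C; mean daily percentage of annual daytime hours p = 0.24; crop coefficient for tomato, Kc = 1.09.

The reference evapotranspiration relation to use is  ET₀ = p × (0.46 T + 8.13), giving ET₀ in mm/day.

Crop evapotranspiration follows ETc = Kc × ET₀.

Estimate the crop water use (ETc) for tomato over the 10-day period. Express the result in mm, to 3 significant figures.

ET₀ = 0.24 × (0.46 × 27.2 + 8.13) = 0.24 × 20.642 = 4.9541 mm/d
ETc = Kc × ET₀ = 1.09 × 4.9541 = 5.4000 mm/d
Over 10 days: 5.4000 × 10 = 54.000 mm

54.0 mm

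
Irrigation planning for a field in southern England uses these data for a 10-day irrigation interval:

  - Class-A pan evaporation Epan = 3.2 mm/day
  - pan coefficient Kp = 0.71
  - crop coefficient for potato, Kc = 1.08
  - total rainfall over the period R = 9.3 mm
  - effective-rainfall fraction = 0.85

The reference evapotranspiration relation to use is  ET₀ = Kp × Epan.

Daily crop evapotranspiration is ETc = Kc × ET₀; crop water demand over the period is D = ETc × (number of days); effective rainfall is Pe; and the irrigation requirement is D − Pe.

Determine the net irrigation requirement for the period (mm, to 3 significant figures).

16.6 mm

ET₀ = 0.71 × 3.2 = 2.2720 mm/d
ETc = Kc × ET₀ = 1.08 × 2.2720 = 2.4538 mm/d
Crop demand D = ETc × 10 d = 2.4538 × 10 = 24.538 mm
Pe = 0.85 × 9.3 = 7.905 mm
D − Pe = 24.538 − 7.905 = 16.633 mm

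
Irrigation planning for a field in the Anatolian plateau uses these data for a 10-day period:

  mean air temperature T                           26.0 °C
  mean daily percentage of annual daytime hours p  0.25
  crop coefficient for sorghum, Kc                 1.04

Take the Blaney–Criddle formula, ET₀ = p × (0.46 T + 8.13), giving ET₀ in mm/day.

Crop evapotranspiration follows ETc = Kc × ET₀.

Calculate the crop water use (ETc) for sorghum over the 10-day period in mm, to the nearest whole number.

52 mm

ET₀ = 0.25 × (0.46 × 26.0 + 8.13) = 0.25 × 20.090 = 5.0225 mm/d
ETc = Kc × ET₀ = 1.04 × 5.0225 = 5.2234 mm/d
Over 10 days: 5.2234 × 10 = 52.234 mm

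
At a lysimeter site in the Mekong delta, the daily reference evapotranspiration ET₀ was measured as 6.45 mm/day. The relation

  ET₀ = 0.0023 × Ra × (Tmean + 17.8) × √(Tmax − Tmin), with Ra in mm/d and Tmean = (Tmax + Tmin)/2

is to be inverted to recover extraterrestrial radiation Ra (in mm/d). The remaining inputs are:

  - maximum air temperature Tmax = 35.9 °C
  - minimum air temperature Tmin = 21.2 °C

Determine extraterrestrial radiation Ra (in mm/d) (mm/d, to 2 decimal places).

15.78 mm/d

Tmean = 28.55 °C; √ΔT = 3.8341
Ra = ET₀ / [0.0023 × (Tmean+17.8) × √ΔT] = 6.45 / (0.0023 × 46.35 × 3.8341) = 15.780 mm/d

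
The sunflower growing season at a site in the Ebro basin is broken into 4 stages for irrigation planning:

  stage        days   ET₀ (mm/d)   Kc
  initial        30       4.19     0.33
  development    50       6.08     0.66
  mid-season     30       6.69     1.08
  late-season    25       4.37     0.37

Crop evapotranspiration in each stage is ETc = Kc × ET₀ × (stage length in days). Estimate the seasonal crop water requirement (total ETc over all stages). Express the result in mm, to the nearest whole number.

initial: 0.33 × 4.19 × 30 = 41.48 mm
development: 0.66 × 6.08 × 50 = 200.64 mm
mid-season: 1.08 × 6.69 × 30 = 216.76 mm
late-season: 0.37 × 4.37 × 25 = 40.42 mm
Seasonal total = 499.30 mm

499 mm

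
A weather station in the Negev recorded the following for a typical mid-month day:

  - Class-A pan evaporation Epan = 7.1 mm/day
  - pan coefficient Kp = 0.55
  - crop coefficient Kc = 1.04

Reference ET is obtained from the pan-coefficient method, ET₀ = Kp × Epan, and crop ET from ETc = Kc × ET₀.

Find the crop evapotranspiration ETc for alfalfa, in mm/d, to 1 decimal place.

ET₀ = 0.55 × 7.1 = 3.9050 mm/d
ETc = Kc × ET₀ = 1.04 × 3.9050 = 4.0612 mm/d

4.1 mm/d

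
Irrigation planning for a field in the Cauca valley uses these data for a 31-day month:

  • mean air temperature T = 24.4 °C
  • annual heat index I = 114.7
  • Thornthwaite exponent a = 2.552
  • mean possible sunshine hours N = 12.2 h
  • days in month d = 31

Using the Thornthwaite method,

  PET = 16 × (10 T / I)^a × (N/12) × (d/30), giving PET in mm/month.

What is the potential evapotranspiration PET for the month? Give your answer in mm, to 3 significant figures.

115 mm

10T/I = 10 × 24.4 / 114.7 = 2.1273
(10T/I)^a = 2.1273^2.552 = 6.8647
Uncorrected PET = 16 × 6.8647 = 109.835 mm
Correction = (N/12)(d/30) = (12.2/12)(31/30) = 1.0506
PET = 109.835 × 1.0506 = 115.393 mm/month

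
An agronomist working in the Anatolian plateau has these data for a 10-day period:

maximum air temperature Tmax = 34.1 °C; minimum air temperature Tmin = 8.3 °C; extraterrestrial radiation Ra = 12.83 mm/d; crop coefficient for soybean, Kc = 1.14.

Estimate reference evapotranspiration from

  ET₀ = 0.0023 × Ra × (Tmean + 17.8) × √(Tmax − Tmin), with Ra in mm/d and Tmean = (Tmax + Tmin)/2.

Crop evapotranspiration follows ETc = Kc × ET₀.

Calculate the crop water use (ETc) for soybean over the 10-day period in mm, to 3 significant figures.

Tmean = (34.1 + 8.3)/2 = 21.20 °C
ET₀ = 0.0023 × 12.83 × (21.20 + 17.8) × √25.8 = 0.0023 × 12.83 × 39.00 × 5.0794 = 5.8456 mm/d
ETc = Kc × ET₀ = 1.14 × 5.8456 = 6.6640 mm/d
Over 10 days: 6.6640 × 10 = 66.640 mm

66.6 mm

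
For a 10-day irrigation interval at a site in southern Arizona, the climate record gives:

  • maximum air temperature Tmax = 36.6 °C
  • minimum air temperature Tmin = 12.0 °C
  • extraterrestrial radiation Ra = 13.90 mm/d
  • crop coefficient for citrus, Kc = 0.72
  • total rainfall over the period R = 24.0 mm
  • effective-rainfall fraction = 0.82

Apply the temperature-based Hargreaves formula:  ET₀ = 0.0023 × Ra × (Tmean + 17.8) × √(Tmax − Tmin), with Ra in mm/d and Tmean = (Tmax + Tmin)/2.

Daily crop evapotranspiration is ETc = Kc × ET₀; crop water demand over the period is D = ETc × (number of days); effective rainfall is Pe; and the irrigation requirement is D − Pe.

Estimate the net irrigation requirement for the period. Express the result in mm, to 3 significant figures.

28.4 mm

Tmean = (36.6 + 12.0)/2 = 24.30 °C
ET₀ = 0.0023 × 13.90 × (24.30 + 17.8) × √24.6 = 0.0023 × 13.90 × 42.10 × 4.9598 = 6.6756 mm/d
ETc = Kc × ET₀ = 0.72 × 6.6756 = 4.8064 mm/d
Crop demand D = ETc × 10 d = 4.8064 × 10 = 48.064 mm
Pe = 0.82 × 24.0 = 19.680 mm
D − Pe = 48.064 − 19.680 = 28.384 mm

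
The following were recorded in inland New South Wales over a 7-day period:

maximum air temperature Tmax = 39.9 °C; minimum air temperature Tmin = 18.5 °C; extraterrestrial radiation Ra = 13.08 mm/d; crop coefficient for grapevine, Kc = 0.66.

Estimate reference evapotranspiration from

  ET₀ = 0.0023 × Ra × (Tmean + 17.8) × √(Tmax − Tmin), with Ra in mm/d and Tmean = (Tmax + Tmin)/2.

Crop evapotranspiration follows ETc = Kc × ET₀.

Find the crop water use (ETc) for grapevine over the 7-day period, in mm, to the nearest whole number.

Tmean = (39.9 + 18.5)/2 = 29.20 °C
ET₀ = 0.0023 × 13.08 × (29.20 + 17.8) × √21.4 = 0.0023 × 13.08 × 47.00 × 4.6260 = 6.5409 mm/d
ETc = Kc × ET₀ = 0.66 × 6.5409 = 4.3170 mm/d
Over 7 days: 4.3170 × 7 = 30.219 mm

30 mm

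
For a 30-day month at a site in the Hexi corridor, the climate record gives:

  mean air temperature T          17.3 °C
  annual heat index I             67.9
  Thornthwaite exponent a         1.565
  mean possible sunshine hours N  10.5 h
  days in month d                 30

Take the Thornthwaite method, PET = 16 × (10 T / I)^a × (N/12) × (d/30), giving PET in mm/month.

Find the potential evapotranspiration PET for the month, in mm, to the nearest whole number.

61 mm

10T/I = 10 × 17.3 / 67.9 = 2.5479
(10T/I)^a = 2.5479^1.565 = 4.3219
Uncorrected PET = 16 × 4.3219 = 69.150 mm
Correction = (N/12)(d/30) = (10.5/12)(30/30) = 0.8750
PET = 69.150 × 0.8750 = 60.506 mm/month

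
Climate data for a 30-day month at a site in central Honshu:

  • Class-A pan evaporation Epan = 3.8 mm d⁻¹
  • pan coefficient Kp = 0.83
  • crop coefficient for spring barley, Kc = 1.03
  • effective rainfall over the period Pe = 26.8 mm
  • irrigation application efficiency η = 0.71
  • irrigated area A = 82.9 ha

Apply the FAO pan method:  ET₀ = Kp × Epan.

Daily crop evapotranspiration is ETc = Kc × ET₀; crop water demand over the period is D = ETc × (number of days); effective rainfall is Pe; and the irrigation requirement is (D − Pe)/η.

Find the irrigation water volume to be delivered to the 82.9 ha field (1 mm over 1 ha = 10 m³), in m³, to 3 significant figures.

ET₀ = 0.83 × 3.8 = 3.1540 mm/d
ETc = Kc × ET₀ = 1.03 × 3.1540 = 3.2486 mm/d
Crop demand D = ETc × 30 d = 3.2486 × 30 = 97.458 mm
D − Pe = 97.458 − 26.8 = 70.658 mm
Gross irrigation = 70.658 / 0.71 = 99.518 mm
Volume = 99.518 mm × 82.9 ha × 10 = 82500.4 m³

82500 m³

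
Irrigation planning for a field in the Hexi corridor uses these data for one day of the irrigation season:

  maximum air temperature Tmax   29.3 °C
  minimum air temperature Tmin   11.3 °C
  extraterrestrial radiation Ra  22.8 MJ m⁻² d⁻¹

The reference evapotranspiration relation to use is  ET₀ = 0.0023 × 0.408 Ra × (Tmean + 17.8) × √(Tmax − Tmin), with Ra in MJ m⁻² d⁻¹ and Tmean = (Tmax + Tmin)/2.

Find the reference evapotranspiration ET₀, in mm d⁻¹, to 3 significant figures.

Tmean = (29.3 + 11.3)/2 = 20.30 °C
0.408 Ra = 0.408 × 22.8 = 9.3024 mm/d equivalent
ET₀ = 0.0023 × 9.3024 × (20.30 + 17.8) × √18.0 = 0.0023 × 9.3024 × 38.10 × 4.2426 = 3.4584 mm/d

3.46 mm d⁻¹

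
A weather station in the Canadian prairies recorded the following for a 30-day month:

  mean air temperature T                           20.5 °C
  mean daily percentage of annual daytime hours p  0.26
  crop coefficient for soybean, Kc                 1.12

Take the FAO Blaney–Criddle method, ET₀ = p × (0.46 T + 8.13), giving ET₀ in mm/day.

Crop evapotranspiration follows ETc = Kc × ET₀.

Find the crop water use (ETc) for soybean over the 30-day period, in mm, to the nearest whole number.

ET₀ = 0.26 × (0.46 × 20.5 + 8.13) = 0.26 × 17.560 = 4.5656 mm/d
ETc = Kc × ET₀ = 1.12 × 4.5656 = 5.1135 mm/d
Over 30 days: 5.1135 × 30 = 153.405 mm

153 mm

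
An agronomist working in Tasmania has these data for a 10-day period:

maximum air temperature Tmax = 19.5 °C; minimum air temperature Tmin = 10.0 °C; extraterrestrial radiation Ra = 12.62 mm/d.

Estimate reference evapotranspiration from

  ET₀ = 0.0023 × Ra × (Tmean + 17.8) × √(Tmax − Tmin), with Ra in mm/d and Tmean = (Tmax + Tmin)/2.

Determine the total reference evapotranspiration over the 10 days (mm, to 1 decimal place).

29.1 mm

Tmean = (19.5 + 10.0)/2 = 14.75 °C
ET₀ = 0.0023 × 12.62 × (14.75 + 17.8) × √9.5 = 0.0023 × 12.62 × 32.55 × 3.0822 = 2.9121 mm/d
Over 10 days: 2.9121 × 10 = 29.121 mm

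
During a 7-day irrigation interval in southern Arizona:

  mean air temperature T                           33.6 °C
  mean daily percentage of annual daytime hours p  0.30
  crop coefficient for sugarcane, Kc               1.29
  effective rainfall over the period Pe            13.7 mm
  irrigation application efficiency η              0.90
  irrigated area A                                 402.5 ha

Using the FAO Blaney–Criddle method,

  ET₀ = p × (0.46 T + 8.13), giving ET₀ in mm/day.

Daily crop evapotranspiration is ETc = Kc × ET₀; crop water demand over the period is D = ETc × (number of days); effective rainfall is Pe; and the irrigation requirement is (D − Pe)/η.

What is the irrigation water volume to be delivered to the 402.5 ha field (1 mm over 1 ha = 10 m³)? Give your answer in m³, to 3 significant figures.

ET₀ = 0.30 × (0.46 × 33.6 + 8.13) = 0.30 × 23.586 = 7.0758 mm/d
ETc = Kc × ET₀ = 1.29 × 7.0758 = 9.1278 mm/d
Crop demand D = ETc × 7 d = 9.1278 × 7 = 63.895 mm
D − Pe = 63.895 − 13.7 = 50.195 mm
Gross irrigation = 50.195 / 0.90 = 55.772 mm
Volume = 55.772 mm × 402.5 ha × 10 = 224482.3 m³

224000 m³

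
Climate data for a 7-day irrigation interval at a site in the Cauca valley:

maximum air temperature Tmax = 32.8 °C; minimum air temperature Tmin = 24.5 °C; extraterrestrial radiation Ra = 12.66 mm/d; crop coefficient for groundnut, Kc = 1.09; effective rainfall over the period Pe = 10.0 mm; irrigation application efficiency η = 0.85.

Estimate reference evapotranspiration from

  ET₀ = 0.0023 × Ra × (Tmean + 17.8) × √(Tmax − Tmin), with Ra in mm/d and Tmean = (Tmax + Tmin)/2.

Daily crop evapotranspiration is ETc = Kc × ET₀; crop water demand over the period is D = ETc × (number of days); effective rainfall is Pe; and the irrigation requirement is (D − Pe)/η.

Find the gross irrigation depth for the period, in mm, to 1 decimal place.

23.2 mm

Tmean = (32.8 + 24.5)/2 = 28.65 °C
ET₀ = 0.0023 × 12.66 × (28.65 + 17.8) × √8.3 = 0.0023 × 12.66 × 46.45 × 2.8810 = 3.8966 mm/d
ETc = Kc × ET₀ = 1.09 × 3.8966 = 4.2473 mm/d
Crop demand D = ETc × 7 d = 4.2473 × 7 = 29.731 mm
D − Pe = 29.731 − 10.0 = 19.731 mm
Gross irrigation = 19.731 / 0.85 = 23.213 mm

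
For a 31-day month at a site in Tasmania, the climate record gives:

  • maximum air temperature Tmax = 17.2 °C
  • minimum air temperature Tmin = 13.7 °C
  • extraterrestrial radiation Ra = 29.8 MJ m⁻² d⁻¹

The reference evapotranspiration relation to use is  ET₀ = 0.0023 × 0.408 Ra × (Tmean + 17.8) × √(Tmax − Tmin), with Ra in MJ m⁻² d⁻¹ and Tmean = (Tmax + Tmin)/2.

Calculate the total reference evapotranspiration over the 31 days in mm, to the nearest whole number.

Tmean = (17.2 + 13.7)/2 = 15.45 °C
0.408 Ra = 0.408 × 29.8 = 12.1584 mm/d equivalent
ET₀ = 0.0023 × 12.1584 × (15.45 + 17.8) × √3.5 = 0.0023 × 12.1584 × 33.25 × 1.8708 = 1.7395 mm/d
Over 31 days: 1.7395 × 31 = 53.925 mm

54 mm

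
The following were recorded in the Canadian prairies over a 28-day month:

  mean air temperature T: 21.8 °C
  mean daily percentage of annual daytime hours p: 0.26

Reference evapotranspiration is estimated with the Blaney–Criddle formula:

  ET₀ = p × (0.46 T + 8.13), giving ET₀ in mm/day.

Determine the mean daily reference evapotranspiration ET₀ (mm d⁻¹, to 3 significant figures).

ET₀ = 0.26 × (0.46 × 21.8 + 8.13) = 0.26 × 18.158 = 4.7211 mm/d

4.72 mm d⁻¹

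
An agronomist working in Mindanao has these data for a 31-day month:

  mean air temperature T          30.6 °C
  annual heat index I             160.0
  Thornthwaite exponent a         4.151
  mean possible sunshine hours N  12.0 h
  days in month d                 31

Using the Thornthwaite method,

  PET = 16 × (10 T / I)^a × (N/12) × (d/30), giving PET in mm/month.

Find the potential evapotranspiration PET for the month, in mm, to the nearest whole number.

244 mm

10T/I = 10 × 30.6 / 160.0 = 1.9125
(10T/I)^a = 1.9125^4.151 = 14.7546
Uncorrected PET = 16 × 14.7546 = 236.074 mm
Correction = (N/12)(d/30) = (12.0/12)(31/30) = 1.0333
PET = 236.074 × 1.0333 = 243.935 mm/month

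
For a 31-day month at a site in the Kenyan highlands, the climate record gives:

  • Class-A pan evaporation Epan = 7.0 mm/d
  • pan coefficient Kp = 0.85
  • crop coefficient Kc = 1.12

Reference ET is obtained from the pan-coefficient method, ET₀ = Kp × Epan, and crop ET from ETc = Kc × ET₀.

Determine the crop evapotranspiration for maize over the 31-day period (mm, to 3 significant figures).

ET₀ = 0.85 × 7.0 = 5.9500 mm/d
ETc = Kc × ET₀ = 1.12 × 5.9500 = 6.6640 mm/d
Over 31 days: 6.6640 × 31 = 206.584 mm

207 mm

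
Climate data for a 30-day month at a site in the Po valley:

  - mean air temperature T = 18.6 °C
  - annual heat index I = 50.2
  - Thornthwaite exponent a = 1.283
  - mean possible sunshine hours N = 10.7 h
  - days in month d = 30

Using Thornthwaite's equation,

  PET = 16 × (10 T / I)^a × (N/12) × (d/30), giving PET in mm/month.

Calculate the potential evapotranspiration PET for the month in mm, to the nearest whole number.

10T/I = 10 × 18.6 / 50.2 = 3.7052
(10T/I)^a = 3.7052^1.283 = 5.3677
Uncorrected PET = 16 × 5.3677 = 85.883 mm
Correction = (N/12)(d/30) = (10.7/12)(30/30) = 0.8917
PET = 85.883 × 0.8917 = 76.582 mm/month

77 mm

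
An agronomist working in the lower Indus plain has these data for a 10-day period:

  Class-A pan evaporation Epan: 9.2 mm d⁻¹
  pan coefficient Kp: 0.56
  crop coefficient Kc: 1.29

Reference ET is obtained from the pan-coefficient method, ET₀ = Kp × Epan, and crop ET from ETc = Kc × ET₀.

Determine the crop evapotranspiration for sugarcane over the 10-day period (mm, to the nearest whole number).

ET₀ = 0.56 × 9.2 = 5.1520 mm/d
ETc = Kc × ET₀ = 1.29 × 5.1520 = 6.6461 mm/d
Over 10 days: 6.6461 × 10 = 66.461 mm

66 mm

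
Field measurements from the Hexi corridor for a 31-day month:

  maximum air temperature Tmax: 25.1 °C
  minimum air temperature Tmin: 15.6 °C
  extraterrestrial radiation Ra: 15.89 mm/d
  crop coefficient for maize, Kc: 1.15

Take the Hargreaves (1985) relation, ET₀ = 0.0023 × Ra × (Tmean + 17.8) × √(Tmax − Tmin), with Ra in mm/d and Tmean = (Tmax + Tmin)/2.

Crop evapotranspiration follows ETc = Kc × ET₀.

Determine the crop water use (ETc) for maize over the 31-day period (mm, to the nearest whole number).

153 mm

Tmean = (25.1 + 15.6)/2 = 20.35 °C
ET₀ = 0.0023 × 15.89 × (20.35 + 17.8) × √9.5 = 0.0023 × 15.89 × 38.15 × 3.0822 = 4.2974 mm/d
ETc = Kc × ET₀ = 1.15 × 4.2974 = 4.9420 mm/d
Over 31 days: 4.9420 × 31 = 153.202 mm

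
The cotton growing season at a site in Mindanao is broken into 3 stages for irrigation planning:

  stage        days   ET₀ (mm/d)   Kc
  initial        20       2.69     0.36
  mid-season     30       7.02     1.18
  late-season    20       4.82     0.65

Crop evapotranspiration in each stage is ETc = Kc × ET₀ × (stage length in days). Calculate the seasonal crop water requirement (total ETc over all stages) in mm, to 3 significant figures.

initial: 0.36 × 2.69 × 20 = 19.37 mm
mid-season: 1.18 × 7.02 × 30 = 248.51 mm
late-season: 0.65 × 4.82 × 20 = 62.66 mm
Seasonal total = 330.54 mm

331 mm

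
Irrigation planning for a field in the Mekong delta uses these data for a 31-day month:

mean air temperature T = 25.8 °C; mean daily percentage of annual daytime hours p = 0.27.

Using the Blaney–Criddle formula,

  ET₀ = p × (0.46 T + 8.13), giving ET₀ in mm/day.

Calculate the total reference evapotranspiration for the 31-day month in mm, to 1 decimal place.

167.4 mm

ET₀ = 0.27 × (0.46 × 25.8 + 8.13) = 0.27 × 19.998 = 5.3995 mm/d
Monthly total = 5.3995 × 31 = 167.385 mm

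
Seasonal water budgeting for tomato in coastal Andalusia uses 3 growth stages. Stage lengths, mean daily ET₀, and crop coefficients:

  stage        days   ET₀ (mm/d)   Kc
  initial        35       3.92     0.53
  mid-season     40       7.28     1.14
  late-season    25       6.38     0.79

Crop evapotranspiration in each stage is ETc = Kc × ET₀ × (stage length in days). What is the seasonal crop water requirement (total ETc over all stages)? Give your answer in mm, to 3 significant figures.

531 mm

initial: 0.53 × 3.92 × 35 = 72.72 mm
mid-season: 1.14 × 7.28 × 40 = 331.97 mm
late-season: 0.79 × 6.38 × 25 = 126.01 mm
Seasonal total = 530.70 mm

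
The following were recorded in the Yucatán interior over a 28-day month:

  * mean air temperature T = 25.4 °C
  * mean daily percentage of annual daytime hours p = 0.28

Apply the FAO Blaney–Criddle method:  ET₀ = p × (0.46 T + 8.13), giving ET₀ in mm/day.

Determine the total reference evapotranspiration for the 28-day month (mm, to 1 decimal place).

ET₀ = 0.28 × (0.46 × 25.4 + 8.13) = 0.28 × 19.814 = 5.5479 mm/d
Monthly total = 5.5479 × 28 = 155.341 mm

155.3 mm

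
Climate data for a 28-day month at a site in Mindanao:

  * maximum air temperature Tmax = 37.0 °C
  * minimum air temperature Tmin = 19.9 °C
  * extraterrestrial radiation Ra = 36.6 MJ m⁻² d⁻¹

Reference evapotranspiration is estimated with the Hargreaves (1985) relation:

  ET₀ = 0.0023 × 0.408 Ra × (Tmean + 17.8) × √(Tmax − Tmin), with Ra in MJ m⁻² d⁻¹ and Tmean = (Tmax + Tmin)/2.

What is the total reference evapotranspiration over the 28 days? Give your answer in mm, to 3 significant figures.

Tmean = (37.0 + 19.9)/2 = 28.45 °C
0.408 Ra = 0.408 × 36.6 = 14.9328 mm/d equivalent
ET₀ = 0.0023 × 14.9328 × (28.45 + 17.8) × √17.1 = 0.0023 × 14.9328 × 46.25 × 4.1352 = 6.5687 mm/d
Over 28 days: 6.5687 × 28 = 183.924 mm

184 mm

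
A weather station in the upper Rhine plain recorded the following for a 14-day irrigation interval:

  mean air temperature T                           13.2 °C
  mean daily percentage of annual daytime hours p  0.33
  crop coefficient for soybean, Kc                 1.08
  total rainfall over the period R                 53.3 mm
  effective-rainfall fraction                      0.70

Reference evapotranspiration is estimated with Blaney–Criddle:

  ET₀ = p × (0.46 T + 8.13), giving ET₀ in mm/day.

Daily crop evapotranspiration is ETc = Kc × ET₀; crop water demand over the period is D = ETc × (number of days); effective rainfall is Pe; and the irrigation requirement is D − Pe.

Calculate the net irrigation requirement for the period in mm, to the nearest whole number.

ET₀ = 0.33 × (0.46 × 13.2 + 8.13) = 0.33 × 14.202 = 4.6867 mm/d
ETc = Kc × ET₀ = 1.08 × 4.6867 = 5.0616 mm/d
Crop demand D = ETc × 14 d = 5.0616 × 14 = 70.862 mm
Pe = 0.70 × 53.3 = 37.310 mm
D − Pe = 70.862 − 37.310 = 33.552 mm

34 mm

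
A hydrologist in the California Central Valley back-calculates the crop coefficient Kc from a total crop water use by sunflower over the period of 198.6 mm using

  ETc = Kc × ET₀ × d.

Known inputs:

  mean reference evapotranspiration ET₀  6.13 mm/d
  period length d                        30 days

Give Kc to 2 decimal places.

ETc = Kc × ET₀ × d  ⇒  Kc = ETc / (ET₀ × d)
Kc = 198.6 / (6.13 × 30) = 198.6 / 183.90 = 1.0799

1.08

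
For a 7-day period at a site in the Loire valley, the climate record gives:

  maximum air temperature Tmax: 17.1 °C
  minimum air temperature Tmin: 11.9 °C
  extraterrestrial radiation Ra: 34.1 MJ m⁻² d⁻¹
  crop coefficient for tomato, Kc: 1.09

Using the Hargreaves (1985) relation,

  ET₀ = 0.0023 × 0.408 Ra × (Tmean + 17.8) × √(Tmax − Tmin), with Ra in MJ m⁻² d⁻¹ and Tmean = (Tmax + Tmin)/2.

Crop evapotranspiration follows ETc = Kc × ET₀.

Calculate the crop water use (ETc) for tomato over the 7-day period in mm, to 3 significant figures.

Tmean = (17.1 + 11.9)/2 = 14.50 °C
0.408 Ra = 0.408 × 34.1 = 13.9128 mm/d equivalent
ET₀ = 0.0023 × 13.9128 × (14.50 + 17.8) × √5.2 = 0.0023 × 13.9128 × 32.30 × 2.2804 = 2.3570 mm/d
ETc = Kc × ET₀ = 1.09 × 2.3570 = 2.5691 mm/d
Over 7 days: 2.5691 × 7 = 17.984 mm

18.0 mm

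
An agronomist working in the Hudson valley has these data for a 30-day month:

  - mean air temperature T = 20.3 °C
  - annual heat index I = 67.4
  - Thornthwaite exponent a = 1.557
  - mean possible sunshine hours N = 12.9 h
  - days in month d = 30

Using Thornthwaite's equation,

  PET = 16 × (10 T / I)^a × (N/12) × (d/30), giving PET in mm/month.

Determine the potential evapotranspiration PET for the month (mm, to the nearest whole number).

10T/I = 10 × 20.3 / 67.4 = 3.0119
(10T/I)^a = 3.0119^1.557 = 5.5661
Uncorrected PET = 16 × 5.5661 = 89.058 mm
Correction = (N/12)(d/30) = (12.9/12)(30/30) = 1.0750
PET = 89.058 × 1.0750 = 95.737 mm/month

96 mm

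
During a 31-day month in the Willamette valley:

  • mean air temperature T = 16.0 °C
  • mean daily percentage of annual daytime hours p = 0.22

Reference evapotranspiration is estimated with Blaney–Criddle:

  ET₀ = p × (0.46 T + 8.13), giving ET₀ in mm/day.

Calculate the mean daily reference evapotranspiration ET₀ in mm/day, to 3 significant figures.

3.41 mm/day

ET₀ = 0.22 × (0.46 × 16.0 + 8.13) = 0.22 × 15.490 = 3.4078 mm/d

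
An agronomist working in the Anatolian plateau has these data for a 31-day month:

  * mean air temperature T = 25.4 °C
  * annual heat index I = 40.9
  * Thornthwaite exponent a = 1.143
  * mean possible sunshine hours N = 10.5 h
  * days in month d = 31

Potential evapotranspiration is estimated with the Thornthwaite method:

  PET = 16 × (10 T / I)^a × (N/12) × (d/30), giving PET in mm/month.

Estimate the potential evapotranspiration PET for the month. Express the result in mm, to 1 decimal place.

10T/I = 10 × 25.4 / 40.9 = 6.2103
(10T/I)^a = 6.2103^1.143 = 8.0636
Uncorrected PET = 16 × 8.0636 = 129.018 mm
Correction = (N/12)(d/30) = (10.5/12)(31/30) = 0.9042
PET = 129.018 × 0.9042 = 116.658 mm/month

116.7 mm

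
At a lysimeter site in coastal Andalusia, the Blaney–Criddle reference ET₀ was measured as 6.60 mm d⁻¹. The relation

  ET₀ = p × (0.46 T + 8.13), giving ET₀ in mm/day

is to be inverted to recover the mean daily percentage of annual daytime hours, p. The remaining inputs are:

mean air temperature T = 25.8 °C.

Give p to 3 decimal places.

p = ET₀ / (0.46 T + 8.13) = 6.60 / (0.46 × 25.8 + 8.13) = 6.60 / 19.998 = 0.3300

0.330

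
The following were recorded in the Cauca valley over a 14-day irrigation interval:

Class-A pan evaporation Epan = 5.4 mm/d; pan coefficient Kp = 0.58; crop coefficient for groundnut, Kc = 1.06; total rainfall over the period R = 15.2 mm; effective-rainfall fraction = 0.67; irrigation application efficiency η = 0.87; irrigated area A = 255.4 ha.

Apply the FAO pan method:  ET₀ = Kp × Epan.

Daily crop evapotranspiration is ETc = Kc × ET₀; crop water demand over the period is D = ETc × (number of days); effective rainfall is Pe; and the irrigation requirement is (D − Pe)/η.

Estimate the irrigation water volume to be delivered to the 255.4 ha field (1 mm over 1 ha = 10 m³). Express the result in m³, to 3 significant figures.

107000 m³

ET₀ = 0.58 × 5.4 = 3.1320 mm/d
ETc = Kc × ET₀ = 1.06 × 3.1320 = 3.3199 mm/d
Crop demand D = ETc × 14 d = 3.3199 × 14 = 46.479 mm
Pe = 0.67 × 15.2 = 10.184 mm
D − Pe = 46.479 − 10.184 = 36.295 mm
Gross irrigation = 36.295 / 0.87 = 41.718 mm
Volume = 41.718 mm × 255.4 ha × 10 = 106547.8 m³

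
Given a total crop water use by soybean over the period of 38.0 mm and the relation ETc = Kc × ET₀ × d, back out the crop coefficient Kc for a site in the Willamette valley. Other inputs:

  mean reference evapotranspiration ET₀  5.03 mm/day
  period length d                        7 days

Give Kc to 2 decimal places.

ETc = Kc × ET₀ × d  ⇒  Kc = ETc / (ET₀ × d)
Kc = 38.0 / (5.03 × 7) = 38.0 / 35.21 = 1.0792

1.08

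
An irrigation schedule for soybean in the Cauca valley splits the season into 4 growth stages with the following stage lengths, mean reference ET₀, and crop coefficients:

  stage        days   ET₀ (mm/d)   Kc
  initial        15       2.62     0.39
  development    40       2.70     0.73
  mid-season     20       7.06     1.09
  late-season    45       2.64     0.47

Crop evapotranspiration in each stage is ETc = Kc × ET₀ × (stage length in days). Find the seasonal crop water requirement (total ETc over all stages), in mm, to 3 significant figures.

304 mm

initial: 0.39 × 2.62 × 15 = 15.33 mm
development: 0.73 × 2.70 × 40 = 78.84 mm
mid-season: 1.09 × 7.06 × 20 = 153.91 mm
late-season: 0.47 × 2.64 × 45 = 55.84 mm
Seasonal total = 303.92 mm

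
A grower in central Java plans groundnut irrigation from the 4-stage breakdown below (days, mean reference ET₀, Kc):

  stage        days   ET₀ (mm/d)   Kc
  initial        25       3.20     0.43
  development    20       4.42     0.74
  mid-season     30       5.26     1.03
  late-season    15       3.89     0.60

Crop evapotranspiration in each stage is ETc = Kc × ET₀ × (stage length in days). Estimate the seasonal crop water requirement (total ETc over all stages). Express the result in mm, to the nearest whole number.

initial: 0.43 × 3.20 × 25 = 34.40 mm
development: 0.74 × 4.42 × 20 = 65.42 mm
mid-season: 1.03 × 5.26 × 30 = 162.53 mm
late-season: 0.60 × 3.89 × 15 = 35.01 mm
Seasonal total = 297.36 mm

297 mm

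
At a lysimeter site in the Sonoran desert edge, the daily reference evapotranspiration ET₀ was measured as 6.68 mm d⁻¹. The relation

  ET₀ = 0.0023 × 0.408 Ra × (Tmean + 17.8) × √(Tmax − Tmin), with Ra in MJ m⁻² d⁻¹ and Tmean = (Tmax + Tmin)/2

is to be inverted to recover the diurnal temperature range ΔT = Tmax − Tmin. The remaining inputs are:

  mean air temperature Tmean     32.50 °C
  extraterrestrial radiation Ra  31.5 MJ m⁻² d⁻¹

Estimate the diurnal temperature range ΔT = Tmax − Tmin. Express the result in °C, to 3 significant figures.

√ΔT = ET₀ / [0.0023 × 0.408 × Ra × (Tmean+17.8)] = 6.68 / (0.0023 × 12.8520 × 50.30) = 4.4927
ΔT = 4.4927² = 20.184 °C

20.2 °C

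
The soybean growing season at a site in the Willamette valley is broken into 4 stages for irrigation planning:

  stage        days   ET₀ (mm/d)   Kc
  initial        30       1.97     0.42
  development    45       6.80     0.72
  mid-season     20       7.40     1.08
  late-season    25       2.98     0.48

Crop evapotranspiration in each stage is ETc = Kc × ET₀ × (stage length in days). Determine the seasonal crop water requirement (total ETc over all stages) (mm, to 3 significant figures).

441 mm

initial: 0.42 × 1.97 × 30 = 24.82 mm
development: 0.72 × 6.80 × 45 = 220.32 mm
mid-season: 1.08 × 7.40 × 20 = 159.84 mm
late-season: 0.48 × 2.98 × 25 = 35.76 mm
Seasonal total = 440.74 mm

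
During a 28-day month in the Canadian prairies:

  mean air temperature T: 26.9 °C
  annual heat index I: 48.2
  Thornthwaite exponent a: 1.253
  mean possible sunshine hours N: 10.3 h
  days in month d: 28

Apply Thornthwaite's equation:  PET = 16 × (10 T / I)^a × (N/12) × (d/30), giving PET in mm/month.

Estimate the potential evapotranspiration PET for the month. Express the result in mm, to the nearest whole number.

111 mm

10T/I = 10 × 26.9 / 48.2 = 5.5809
(10T/I)^a = 5.5809^1.253 = 8.6222
Uncorrected PET = 16 × 8.6222 = 137.955 mm
Correction = (N/12)(d/30) = (10.3/12)(28/30) = 0.8011
PET = 137.955 × 0.8011 = 110.516 mm/month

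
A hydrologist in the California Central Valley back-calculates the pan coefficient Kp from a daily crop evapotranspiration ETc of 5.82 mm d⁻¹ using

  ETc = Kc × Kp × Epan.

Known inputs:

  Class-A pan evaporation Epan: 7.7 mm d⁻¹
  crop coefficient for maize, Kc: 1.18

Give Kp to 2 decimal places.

ETc = Kc × Kp × Epan  ⇒  Kp = ETc / (Kc × Epan)
Kp = 5.82 / (1.18 × 7.7) = 5.82 / 9.086 = 0.6405

0.64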